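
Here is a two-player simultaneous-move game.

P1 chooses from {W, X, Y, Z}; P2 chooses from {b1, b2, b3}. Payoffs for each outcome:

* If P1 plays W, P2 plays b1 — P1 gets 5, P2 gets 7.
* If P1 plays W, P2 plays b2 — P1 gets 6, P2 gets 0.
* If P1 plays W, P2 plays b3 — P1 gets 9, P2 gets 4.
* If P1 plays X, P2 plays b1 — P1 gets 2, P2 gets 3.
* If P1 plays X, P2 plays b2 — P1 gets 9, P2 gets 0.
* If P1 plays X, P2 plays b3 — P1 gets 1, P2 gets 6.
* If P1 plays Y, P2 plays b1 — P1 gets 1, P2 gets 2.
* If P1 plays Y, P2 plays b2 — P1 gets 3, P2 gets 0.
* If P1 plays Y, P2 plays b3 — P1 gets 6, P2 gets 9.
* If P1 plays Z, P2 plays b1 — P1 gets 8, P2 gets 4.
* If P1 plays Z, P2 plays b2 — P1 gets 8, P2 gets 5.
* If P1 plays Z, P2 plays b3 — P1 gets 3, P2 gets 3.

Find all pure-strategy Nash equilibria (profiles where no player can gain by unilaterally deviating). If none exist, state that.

none

P1 against b1: payoffs 5, 2, 1, 8 → best response Z.
P1 against b2: payoffs 6, 9, 3, 8 → best response X.
P1 against b3: payoffs 9, 1, 6, 3 → best response W.
P2 against W: payoffs 7, 0, 4 → best response b1.
P2 against X: payoffs 3, 0, 6 → best response b3.
P2 against Y: payoffs 2, 0, 9 → best response b3.
P2 against Z: payoffs 4, 5, 3 → best response b2.
No profile is a mutual best response for all players.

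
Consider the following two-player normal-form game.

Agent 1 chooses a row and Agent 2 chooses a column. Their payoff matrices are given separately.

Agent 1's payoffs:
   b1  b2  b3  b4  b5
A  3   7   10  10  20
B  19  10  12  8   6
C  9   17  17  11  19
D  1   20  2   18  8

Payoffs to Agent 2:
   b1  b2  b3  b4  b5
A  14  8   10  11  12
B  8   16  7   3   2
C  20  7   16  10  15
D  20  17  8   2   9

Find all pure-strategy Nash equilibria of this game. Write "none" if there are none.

(A, b1): Agent 1 can switch to B (3 → 19). Not NE.
(A, b2): Agent 1 can switch to B (7 → 10). Not NE.
(A, b3): Agent 1 can switch to B (10 → 12). Not NE.
(A, b4): Agent 1 can switch to C (10 → 11). Not NE.
(A, b5): Agent 2 can switch to b1 (12 → 14). Not NE.
(B, b1): Agent 2 can switch to b2 (8 → 16). Not NE.
(B, b2): Agent 1 can switch to C (10 → 17). Not NE.
(B, b3): Agent 1 can switch to C (12 → 17). Not NE.
(B, b4): Agent 1 can switch to A (8 → 10). Not NE.
(B, b5): Agent 1 can switch to A (6 → 20). Not NE.
(The remaining 10 profiles each have a profitable deviation by the same check.)

This game has no pure Nash equilibrium.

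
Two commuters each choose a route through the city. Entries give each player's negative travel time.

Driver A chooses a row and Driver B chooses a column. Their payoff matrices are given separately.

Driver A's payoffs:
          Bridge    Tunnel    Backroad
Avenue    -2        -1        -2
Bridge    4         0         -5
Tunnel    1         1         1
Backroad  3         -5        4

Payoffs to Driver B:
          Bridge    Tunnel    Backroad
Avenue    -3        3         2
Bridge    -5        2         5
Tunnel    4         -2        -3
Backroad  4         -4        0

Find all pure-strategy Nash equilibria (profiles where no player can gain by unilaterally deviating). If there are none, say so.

No pure-strategy Nash equilibrium.

Mark each player's best response to every combination of opponents' strategies; a profile where every player is best-responding is a pure Nash equilibrium.
Driver A against Bridge: payoffs -2, 4, 1, 3 → best response Bridge.
Driver A against Tunnel: payoffs -1, 0, 1, -5 → best response Tunnel.
Driver A against Backroad: payoffs -2, -5, 1, 4 → best response Backroad.
Driver B against Avenue: payoffs -3, 3, 2 → best response Tunnel.
Driver B against Bridge: payoffs -5, 2, 5 → best response Backroad.
Driver B against Tunnel: payoffs 4, -2, -3 → best response Bridge.
Driver B against Backroad: payoffs 4, -4, 0 → best response Bridge.
No profile is a mutual best response for all players.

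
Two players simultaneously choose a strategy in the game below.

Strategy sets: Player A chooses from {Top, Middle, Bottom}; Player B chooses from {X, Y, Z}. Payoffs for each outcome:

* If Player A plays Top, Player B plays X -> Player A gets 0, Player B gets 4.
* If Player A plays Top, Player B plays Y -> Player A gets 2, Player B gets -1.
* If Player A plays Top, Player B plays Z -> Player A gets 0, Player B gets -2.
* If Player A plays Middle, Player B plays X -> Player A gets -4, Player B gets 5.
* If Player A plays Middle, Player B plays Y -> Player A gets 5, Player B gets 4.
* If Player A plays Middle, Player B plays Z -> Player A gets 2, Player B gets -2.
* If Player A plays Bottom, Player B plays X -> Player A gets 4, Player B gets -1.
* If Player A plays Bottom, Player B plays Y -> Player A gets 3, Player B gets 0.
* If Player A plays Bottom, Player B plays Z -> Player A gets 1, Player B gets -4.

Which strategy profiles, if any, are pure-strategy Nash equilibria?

none

For each strategy profile, look for a profitable unilateral deviation.
(Top, X): Player A can switch to Bottom (0 → 4). Not NE.
(Top, Y): Player A can switch to Middle (2 → 5). Not NE.
(Top, Z): Player A can switch to Middle (0 → 2). Not NE.
(Middle, X): Player A can switch to Top (-4 → 0). Not NE.
(Middle, Y): Player B can switch to X (4 → 5). Not NE.
(Middle, Z): Player B can switch to X (-2 → 5). Not NE.
(Bottom, X): Player B can switch to Y (-1 → 0). Not NE.
(Bottom, Y): Player A can switch to Middle (3 → 5). Not NE.
(Bottom, Z): Player A can switch to Middle (1 → 2). Not NE.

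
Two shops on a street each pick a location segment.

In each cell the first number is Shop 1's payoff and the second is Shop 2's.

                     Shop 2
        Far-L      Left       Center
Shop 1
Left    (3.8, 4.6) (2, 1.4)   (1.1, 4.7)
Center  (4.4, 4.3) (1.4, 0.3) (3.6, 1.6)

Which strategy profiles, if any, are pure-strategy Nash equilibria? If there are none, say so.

(Center, Far-L)

Shop 1 against Far-L: payoffs 3.8, 4.4 → best response Center.
Shop 1 against Left: payoffs 2, 1.4 → best response Left.
Shop 1 against Center: payoffs 1.1, 3.6 → best response Center.
Shop 2 against Left: payoffs 4.6, 1.4, 4.7 → best response Center.
Shop 2 against Center: payoffs 4.3, 0.3, 1.6 → best response Far-L.
Mutual best responses: (Center, Far-L).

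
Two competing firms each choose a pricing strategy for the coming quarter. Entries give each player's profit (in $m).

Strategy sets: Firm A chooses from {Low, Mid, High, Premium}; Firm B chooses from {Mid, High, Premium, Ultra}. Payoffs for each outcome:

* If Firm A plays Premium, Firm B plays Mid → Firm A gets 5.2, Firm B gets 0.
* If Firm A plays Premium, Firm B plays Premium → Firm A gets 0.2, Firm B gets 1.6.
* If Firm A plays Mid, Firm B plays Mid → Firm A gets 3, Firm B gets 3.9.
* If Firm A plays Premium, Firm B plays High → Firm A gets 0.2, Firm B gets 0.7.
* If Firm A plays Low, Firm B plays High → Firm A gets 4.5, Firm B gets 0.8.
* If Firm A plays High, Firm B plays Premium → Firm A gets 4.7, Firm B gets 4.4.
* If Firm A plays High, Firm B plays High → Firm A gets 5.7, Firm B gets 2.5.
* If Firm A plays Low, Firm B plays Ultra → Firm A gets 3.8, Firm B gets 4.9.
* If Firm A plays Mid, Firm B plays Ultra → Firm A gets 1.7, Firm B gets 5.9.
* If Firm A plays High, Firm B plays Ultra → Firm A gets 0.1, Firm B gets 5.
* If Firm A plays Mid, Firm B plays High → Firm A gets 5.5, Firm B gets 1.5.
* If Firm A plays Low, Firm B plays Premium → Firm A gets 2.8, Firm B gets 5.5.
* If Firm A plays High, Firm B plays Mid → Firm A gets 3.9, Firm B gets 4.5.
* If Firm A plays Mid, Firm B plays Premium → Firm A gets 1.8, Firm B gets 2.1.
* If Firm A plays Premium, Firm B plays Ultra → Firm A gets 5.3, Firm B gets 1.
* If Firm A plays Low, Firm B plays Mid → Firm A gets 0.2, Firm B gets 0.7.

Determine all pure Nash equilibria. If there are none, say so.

Mark each player's best response to every combination of opponents' strategies; a profile where every player is best-responding is a pure Nash equilibrium.
Firm A against Mid: payoffs 0.2, 3, 3.9, 5.2 → best response Premium.
Firm A against High: payoffs 4.5, 5.5, 5.7, 0.2 → best response High.
Firm A against Premium: payoffs 2.8, 1.8, 4.7, 0.2 → best response High.
Firm A against Ultra: payoffs 3.8, 1.7, 0.1, 5.3 → best response Premium.
Firm B against Low: payoffs 0.7, 0.8, 5.5, 4.9 → best response Premium.
Firm B against Mid: payoffs 3.9, 1.5, 2.1, 5.9 → best response Ultra.
Firm B against High: payoffs 4.5, 2.5, 4.4, 5 → best response Ultra.
Firm B against Premium: payoffs 0, 0.7, 1.6, 1 → best response Premium.
No profile is a mutual best response for all players.

This game has no pure Nash equilibrium.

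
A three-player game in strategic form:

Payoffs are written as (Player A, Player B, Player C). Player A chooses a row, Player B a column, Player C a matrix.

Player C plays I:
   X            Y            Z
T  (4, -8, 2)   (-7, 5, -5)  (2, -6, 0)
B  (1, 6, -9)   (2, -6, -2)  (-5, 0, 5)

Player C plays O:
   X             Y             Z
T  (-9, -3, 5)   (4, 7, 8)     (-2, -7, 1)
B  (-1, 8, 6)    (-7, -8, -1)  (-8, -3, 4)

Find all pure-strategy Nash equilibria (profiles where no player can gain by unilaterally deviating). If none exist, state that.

For each player, find the best response to each opponent profile; mutual best responses are the pure NE.
Player A against (X, I): payoffs 4, 1 → best response T.
Player A against (X, O): payoffs -9, -1 → best response B.
Player A against (Y, I): payoffs -7, 2 → best response B.
Player A against (Y, O): payoffs 4, -7 → best response T.
Player A against (Z, I): payoffs 2, -5 → best response T.
Player A against (Z, O): payoffs -2, -8 → best response T.
Player B against (T, I): payoffs -8, 5, -6 → best response Y.
Player B against (T, O): payoffs -3, 7, -7 → best response Y.
Player B against (B, I): payoffs 6, -6, 0 → best response X.
Player B against (B, O): payoffs 8, -8, -3 → best response X.
Player C against (T, X): payoffs 2, 5 → best response O.
Player C against (T, Y): payoffs -5, 8 → best response O.
Player C against (T, Z): payoffs 0, 1 → best response O.
Player C against (B, X): payoffs -9, 6 → best response O.
Player C against (B, Y): payoffs -2, -1 → best response O.
Player C against (B, Z): payoffs 5, 4 → best response I.
Mutual best responses: (T, Y, O); (B, X, O).

(T, Y, O) and (B, X, O)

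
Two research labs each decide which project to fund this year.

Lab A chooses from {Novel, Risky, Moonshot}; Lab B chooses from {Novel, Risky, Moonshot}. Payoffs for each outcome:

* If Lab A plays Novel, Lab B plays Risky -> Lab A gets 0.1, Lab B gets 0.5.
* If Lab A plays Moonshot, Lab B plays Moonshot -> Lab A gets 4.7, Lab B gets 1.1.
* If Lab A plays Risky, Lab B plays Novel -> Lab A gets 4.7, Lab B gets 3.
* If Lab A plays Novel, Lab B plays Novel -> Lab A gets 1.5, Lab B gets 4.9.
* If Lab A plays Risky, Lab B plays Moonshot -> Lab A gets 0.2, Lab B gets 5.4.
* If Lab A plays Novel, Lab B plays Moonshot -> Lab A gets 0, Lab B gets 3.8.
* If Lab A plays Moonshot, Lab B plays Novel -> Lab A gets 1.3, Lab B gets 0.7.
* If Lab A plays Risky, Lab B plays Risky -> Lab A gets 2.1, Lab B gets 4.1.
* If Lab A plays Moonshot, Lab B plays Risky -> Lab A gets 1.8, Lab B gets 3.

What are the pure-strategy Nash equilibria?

This game has no pure Nash equilibrium.

(Novel, Novel): Lab A can switch to Risky (1.5 → 4.7). Not NE.
(Novel, Risky): Lab A can switch to Risky (0.1 → 2.1). Not NE.
(Novel, Moonshot): Lab A can switch to Risky (0 → 0.2). Not NE.
(Risky, Novel): Lab B can switch to Risky (3 → 4.1). Not NE.
(Risky, Risky): Lab B can switch to Moonshot (4.1 → 5.4). Not NE.
(Risky, Moonshot): Lab A can switch to Moonshot (0.2 → 4.7). Not NE.
(Moonshot, Novel): Lab A can switch to Novel (1.3 → 1.5). Not NE.
(Moonshot, Risky): Lab A can switch to Risky (1.8 → 2.1). Not NE.
(Moonshot, Moonshot): Lab B can switch to Risky (1.1 → 3). Not NE.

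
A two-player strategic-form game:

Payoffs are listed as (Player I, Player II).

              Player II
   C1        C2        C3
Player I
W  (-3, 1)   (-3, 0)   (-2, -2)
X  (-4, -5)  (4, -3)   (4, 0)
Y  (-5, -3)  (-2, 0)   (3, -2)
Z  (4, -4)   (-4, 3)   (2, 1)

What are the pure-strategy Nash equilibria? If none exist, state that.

Mark each player's best response to every combination of opponents' strategies; a profile where every player is best-responding is a pure Nash equilibrium.
Player I against C1: payoffs -3, -4, -5, 4 → best response Z.
Player I against C2: payoffs -3, 4, -2, -4 → best response X.
Player I against C3: payoffs -2, 4, 3, 2 → best response X.
Player II against W: payoffs 1, 0, -2 → best response C1.
Player II against X: payoffs -5, -3, 0 → best response C3.
Player II against Y: payoffs -3, 0, -2 → best response C2.
Player II against Z: payoffs -4, 3, 1 → best response C2.
Mutual best responses: (X, C3).

(X, C3)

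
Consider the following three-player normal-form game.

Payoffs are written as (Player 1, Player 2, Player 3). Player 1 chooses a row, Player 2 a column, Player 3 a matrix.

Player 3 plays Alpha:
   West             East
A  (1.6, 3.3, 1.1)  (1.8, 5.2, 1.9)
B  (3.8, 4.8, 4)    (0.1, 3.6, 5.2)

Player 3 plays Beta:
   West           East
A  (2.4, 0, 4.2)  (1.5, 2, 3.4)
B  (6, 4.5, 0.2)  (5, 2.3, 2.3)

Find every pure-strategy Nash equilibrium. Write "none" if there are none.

The unique pure-strategy Nash equilibrium is (B, West, Alpha).

(A, West, Alpha): Player 1 can switch to B (1.6 → 3.8). Not NE.
(A, West, Beta): Player 1 can switch to B (2.4 → 6). Not NE.
(A, East, Alpha): Player 3 can switch to Beta (1.9 → 3.4). Not NE.
(A, East, Beta): Player 1 can switch to B (1.5 → 5). Not NE.
(B, West, Alpha): Player 1 gets 3.8, best alternative 1.6; Player 2 gets 4.8, best alternative 3.6; Player 3 gets 4, best alternative 0.2. No profitable deviation — NE.
(B, West, Beta): Player 3 can switch to Alpha (0.2 → 4). Not NE.
(B, East, Alpha): Player 1 can switch to A (0.1 → 1.8). Not NE.
(B, East, Beta): Player 2 can switch to West (2.3 → 4.5). Not NE.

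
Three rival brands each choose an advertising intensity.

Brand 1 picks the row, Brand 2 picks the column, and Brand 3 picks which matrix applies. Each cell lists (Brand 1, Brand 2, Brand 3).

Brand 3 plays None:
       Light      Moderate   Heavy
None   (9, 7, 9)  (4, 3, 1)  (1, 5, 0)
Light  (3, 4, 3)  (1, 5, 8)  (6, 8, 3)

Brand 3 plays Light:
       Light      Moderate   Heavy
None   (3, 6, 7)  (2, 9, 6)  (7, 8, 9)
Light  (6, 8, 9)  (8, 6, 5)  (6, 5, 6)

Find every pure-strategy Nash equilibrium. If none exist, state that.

(None, Light, None) and (Light, Light, Light)

For each player, find the best response to each opponent profile; mutual best responses are the pure NE.
Brand 1 against (Light, None): payoffs 9, 3 → best response None.
Brand 1 against (Light, Light): payoffs 3, 6 → best response Light.
Brand 1 against (Moderate, None): payoffs 4, 1 → best response None.
Brand 1 against (Moderate, Light): payoffs 2, 8 → best response Light.
Brand 1 against (Heavy, None): payoffs 1, 6 → best response Light.
Brand 1 against (Heavy, Light): payoffs 7, 6 → best response None.
Brand 2 against (None, None): payoffs 7, 3, 5 → best response Light.
Brand 2 against (None, Light): payoffs 6, 9, 8 → best response Moderate.
Brand 2 against (Light, None): payoffs 4, 5, 8 → best response Heavy.
Brand 2 against (Light, Light): payoffs 8, 6, 5 → best response Light.
Brand 3 against (None, Light): payoffs 9, 7 → best response None.
Brand 3 against (None, Moderate): payoffs 1, 6 → best response Light.
Brand 3 against (None, Heavy): payoffs 0, 9 → best response Light.
Brand 3 against (Light, Light): payoffs 3, 9 → best response Light.
Brand 3 against (Light, Moderate): payoffs 8, 5 → best response None.
Brand 3 against (Light, Heavy): payoffs 3, 6 → best response Light.
Mutual best responses: (None, Light, None); (Light, Light, Light).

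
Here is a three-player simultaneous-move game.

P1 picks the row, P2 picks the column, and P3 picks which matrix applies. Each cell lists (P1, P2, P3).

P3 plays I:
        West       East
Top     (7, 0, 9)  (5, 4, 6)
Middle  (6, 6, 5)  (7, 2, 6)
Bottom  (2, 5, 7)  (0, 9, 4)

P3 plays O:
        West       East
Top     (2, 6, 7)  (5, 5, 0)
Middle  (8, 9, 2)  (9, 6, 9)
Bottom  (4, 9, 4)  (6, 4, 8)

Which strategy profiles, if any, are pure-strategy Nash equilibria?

Mark each player's best response to every combination of opponents' strategies; a profile where every player is best-responding is a pure Nash equilibrium.
P1 against (West, I): payoffs 7, 6, 2 → best response Top.
P1 against (West, O): payoffs 2, 8, 4 → best response Middle.
P1 against (East, I): payoffs 5, 7, 0 → best response Middle.
P1 against (East, O): payoffs 5, 9, 6 → best response Middle.
P2 against (Top, I): payoffs 0, 4 → best response East.
P2 against (Top, O): payoffs 6, 5 → best response West.
P2 against (Middle, I): payoffs 6, 2 → best response West.
P2 against (Middle, O): payoffs 9, 6 → best response West.
P2 against (Bottom, I): payoffs 5, 9 → best response East.
P2 against (Bottom, O): payoffs 9, 4 → best response West.
P3 against (Top, West): payoffs 9, 7 → best response I.
P3 against (Top, East): payoffs 6, 0 → best response I.
P3 against (Middle, West): payoffs 5, 2 → best response I.
P3 against (Middle, East): payoffs 6, 9 → best response O.
P3 against (Bottom, West): payoffs 7, 4 → best response I.
P3 against (Bottom, East): payoffs 4, 8 → best response O.
No profile is a mutual best response for all players.

none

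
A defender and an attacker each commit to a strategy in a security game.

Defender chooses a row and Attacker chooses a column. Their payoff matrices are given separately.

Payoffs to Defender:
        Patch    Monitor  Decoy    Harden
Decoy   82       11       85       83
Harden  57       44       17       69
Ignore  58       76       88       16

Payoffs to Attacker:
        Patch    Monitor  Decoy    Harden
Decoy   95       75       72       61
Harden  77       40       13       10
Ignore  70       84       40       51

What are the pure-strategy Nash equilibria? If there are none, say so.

Pure-strategy Nash equilibria: (Decoy, Patch); (Ignore, Monitor)

For each player, find the best response to each opponent profile; mutual best responses are the pure NE.
Defender against Patch: payoffs 82, 57, 58 → best response Decoy.
Defender against Monitor: payoffs 11, 44, 76 → best response Ignore.
Defender against Decoy: payoffs 85, 17, 88 → best response Ignore.
Defender against Harden: payoffs 83, 69, 16 → best response Decoy.
Attacker against Decoy: payoffs 95, 75, 72, 61 → best response Patch.
Attacker against Harden: payoffs 77, 40, 13, 10 → best response Patch.
Attacker against Ignore: payoffs 70, 84, 40, 51 → best response Monitor.
Mutual best responses: (Decoy, Patch); (Ignore, Monitor).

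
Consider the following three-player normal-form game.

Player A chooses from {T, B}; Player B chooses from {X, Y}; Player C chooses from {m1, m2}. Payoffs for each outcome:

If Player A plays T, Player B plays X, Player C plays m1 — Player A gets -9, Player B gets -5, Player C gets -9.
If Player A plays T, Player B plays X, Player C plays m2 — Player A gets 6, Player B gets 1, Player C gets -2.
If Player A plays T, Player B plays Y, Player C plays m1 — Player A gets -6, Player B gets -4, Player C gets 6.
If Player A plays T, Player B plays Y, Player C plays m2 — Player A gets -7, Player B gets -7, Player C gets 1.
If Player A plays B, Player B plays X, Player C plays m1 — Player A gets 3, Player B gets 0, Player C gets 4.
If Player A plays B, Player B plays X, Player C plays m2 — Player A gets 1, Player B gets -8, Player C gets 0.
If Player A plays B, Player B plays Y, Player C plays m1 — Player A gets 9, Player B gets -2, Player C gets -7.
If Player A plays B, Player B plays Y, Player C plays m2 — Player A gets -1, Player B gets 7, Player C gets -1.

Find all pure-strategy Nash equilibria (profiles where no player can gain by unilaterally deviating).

Player A against (X, m1): payoffs -9, 3 → best response B.
Player A against (X, m2): payoffs 6, 1 → best response T.
Player A against (Y, m1): payoffs -6, 9 → best response B.
Player A against (Y, m2): payoffs -7, -1 → best response B.
Player B against (T, m1): payoffs -5, -4 → best response Y.
Player B against (T, m2): payoffs 1, -7 → best response X.
Player B against (B, m1): payoffs 0, -2 → best response X.
Player B against (B, m2): payoffs -8, 7 → best response Y.
Player C against (T, X): payoffs -9, -2 → best response m2.
Player C against (T, Y): payoffs 6, 1 → best response m1.
Player C against (B, X): payoffs 4, 0 → best response m1.
Player C against (B, Y): payoffs -7, -1 → best response m2.
Mutual best responses: (T, X, m2); (B, X, m1); (B, Y, m2).

The pure Nash equilibria are (T, X, m2) and (B, X, m1) and (B, Y, m2).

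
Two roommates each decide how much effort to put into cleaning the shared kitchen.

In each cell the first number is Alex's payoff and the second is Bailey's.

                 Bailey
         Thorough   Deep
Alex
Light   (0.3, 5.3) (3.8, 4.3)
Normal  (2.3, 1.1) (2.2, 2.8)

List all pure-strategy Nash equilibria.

Alex against Thorough: payoffs 0.3, 2.3 → best response Normal.
Alex against Deep: payoffs 3.8, 2.2 → best response Light.
Bailey against Light: payoffs 5.3, 4.3 → best response Thorough.
Bailey against Normal: payoffs 1.1, 2.8 → best response Deep.
No profile is a mutual best response for all players.

This game has no pure Nash equilibrium.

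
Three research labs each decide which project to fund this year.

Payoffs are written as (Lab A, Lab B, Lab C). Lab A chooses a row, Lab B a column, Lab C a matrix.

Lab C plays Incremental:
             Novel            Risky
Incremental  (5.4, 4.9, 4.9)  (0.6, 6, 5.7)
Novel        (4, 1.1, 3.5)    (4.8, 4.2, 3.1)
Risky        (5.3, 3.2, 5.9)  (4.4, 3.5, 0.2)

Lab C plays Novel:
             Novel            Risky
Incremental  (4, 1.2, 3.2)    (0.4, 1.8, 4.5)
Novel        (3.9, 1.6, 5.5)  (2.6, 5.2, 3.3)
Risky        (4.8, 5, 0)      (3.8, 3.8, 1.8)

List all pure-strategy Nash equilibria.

none

For each player, find the best response to each opponent profile; mutual best responses are the pure NE.
Lab A against (Novel, Incremental): payoffs 5.4, 4, 5.3 → best response Incremental.
Lab A against (Novel, Novel): payoffs 4, 3.9, 4.8 → best response Risky.
Lab A against (Risky, Incremental): payoffs 0.6, 4.8, 4.4 → best response Novel.
Lab A against (Risky, Novel): payoffs 0.4, 2.6, 3.8 → best response Risky.
Lab B against (Incremental, Incremental): payoffs 4.9, 6 → best response Risky.
Lab B against (Incremental, Novel): payoffs 1.2, 1.8 → best response Risky.
Lab B against (Novel, Incremental): payoffs 1.1, 4.2 → best response Risky.
Lab B against (Novel, Novel): payoffs 1.6, 5.2 → best response Risky.
Lab B against (Risky, Incremental): payoffs 3.2, 3.5 → best response Risky.
Lab B against (Risky, Novel): payoffs 5, 3.8 → best response Novel.
Lab C against (Incremental, Novel): payoffs 4.9, 3.2 → best response Incremental.
Lab C against (Incremental, Risky): payoffs 5.7, 4.5 → best response Incremental.
Lab C against (Novel, Novel): payoffs 3.5, 5.5 → best response Novel.
Lab C against (Novel, Risky): payoffs 3.1, 3.3 → best response Novel.
Lab C against (Risky, Novel): payoffs 5.9, 0 → best response Incremental.
Lab C against (Risky, Risky): payoffs 0.2, 1.8 → best response Novel.
No profile is a mutual best response for all players.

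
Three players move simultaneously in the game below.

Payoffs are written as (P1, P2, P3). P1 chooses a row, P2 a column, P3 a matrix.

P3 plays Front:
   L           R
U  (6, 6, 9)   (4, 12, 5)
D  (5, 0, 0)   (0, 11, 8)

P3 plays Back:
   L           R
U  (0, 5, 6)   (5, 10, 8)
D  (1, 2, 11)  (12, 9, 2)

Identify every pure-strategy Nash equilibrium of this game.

P1 against (L, Front): payoffs 6, 5 → best response U.
P1 against (L, Back): payoffs 0, 1 → best response D.
P1 against (R, Front): payoffs 4, 0 → best response U.
P1 against (R, Back): payoffs 5, 12 → best response D.
P2 against (U, Front): payoffs 6, 12 → best response R.
P2 against (U, Back): payoffs 5, 10 → best response R.
P2 against (D, Front): payoffs 0, 11 → best response R.
P2 against (D, Back): payoffs 2, 9 → best response R.
P3 against (U, L): payoffs 9, 6 → best response Front.
P3 against (U, R): payoffs 5, 8 → best response Back.
P3 against (D, L): payoffs 0, 11 → best response Back.
P3 against (D, R): payoffs 8, 2 → best response Front.
No profile is a mutual best response for all players.

This game has no pure Nash equilibrium.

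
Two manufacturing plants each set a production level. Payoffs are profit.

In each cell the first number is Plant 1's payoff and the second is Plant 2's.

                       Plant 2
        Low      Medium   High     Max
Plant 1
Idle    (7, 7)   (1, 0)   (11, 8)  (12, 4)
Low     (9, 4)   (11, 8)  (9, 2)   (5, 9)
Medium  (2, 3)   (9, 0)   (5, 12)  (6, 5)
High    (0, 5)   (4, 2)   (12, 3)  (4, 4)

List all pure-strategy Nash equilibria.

(Idle, Low): Plant 1 can switch to Low (7 → 9). Not NE.
(Idle, Medium): Plant 1 can switch to Low (1 → 11). Not NE.
(Idle, High): Plant 1 can switch to High (11 → 12). Not NE.
(Idle, Max): Plant 2 can switch to Low (4 → 7). Not NE.
(Low, Low): Plant 2 can switch to Medium (4 → 8). Not NE.
(Low, Medium): Plant 2 can switch to Max (8 → 9). Not NE.
(The remaining 10 profiles each have a profitable deviation by the same check.)

No pure-strategy Nash equilibrium.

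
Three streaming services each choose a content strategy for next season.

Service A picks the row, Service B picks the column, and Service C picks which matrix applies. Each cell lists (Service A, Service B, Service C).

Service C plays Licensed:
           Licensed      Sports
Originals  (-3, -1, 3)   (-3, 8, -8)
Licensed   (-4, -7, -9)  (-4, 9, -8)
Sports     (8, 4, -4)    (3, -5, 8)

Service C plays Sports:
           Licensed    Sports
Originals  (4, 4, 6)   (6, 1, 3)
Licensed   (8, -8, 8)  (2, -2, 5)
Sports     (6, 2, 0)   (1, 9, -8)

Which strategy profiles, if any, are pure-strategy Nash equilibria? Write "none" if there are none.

For each player, find the best response to each opponent profile; mutual best responses are the pure NE.
Service A against (Licensed, Licensed): payoffs -3, -4, 8 → best response Sports.
Service A against (Licensed, Sports): payoffs 4, 8, 6 → best response Licensed.
Service A against (Sports, Licensed): payoffs -3, -4, 3 → best response Sports.
Service A against (Sports, Sports): payoffs 6, 2, 1 → best response Originals.
Service B against (Originals, Licensed): payoffs -1, 8 → best response Sports.
Service B against (Originals, Sports): payoffs 4, 1 → best response Licensed.
Service B against (Licensed, Licensed): payoffs -7, 9 → best response Sports.
Service B against (Licensed, Sports): payoffs -8, -2 → best response Sports.
Service B against (Sports, Licensed): payoffs 4, -5 → best response Licensed.
Service B against (Sports, Sports): payoffs 2, 9 → best response Sports.
Service C against (Originals, Licensed): payoffs 3, 6 → best response Sports.
Service C against (Originals, Sports): payoffs -8, 3 → best response Sports.
Service C against (Licensed, Licensed): payoffs -9, 8 → best response Sports.
Service C against (Licensed, Sports): payoffs -8, 5 → best response Sports.
Service C against (Sports, Licensed): payoffs -4, 0 → best response Sports.
Service C against (Sports, Sports): payoffs 8, -8 → best response Licensed.
No profile is a mutual best response for all players.

This game has no pure Nash equilibrium.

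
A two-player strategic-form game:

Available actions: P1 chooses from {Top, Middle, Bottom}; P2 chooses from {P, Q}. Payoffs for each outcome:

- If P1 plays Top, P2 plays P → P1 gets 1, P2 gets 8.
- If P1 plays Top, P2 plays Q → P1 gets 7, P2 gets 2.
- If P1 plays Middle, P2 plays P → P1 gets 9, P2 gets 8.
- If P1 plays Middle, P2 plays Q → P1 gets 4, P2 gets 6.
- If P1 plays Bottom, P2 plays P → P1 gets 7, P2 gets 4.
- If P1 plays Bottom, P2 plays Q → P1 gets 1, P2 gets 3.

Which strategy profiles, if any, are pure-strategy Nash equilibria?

(Top, P): P1 can switch to Middle (1 → 9). Not NE.
(Top, Q): P2 can switch to P (2 → 8). Not NE.
(Middle, P): P1 gets 9, best alternative 7; P2 gets 8, best alternative 6. No profitable deviation — NE.
(Middle, Q): P1 can switch to Top (4 → 7). Not NE.
(Bottom, P): P1 can switch to Middle (7 → 9). Not NE.
(Bottom, Q): P1 can switch to Top (1 → 7). Not NE.

The unique pure-strategy Nash equilibrium is (Middle, P).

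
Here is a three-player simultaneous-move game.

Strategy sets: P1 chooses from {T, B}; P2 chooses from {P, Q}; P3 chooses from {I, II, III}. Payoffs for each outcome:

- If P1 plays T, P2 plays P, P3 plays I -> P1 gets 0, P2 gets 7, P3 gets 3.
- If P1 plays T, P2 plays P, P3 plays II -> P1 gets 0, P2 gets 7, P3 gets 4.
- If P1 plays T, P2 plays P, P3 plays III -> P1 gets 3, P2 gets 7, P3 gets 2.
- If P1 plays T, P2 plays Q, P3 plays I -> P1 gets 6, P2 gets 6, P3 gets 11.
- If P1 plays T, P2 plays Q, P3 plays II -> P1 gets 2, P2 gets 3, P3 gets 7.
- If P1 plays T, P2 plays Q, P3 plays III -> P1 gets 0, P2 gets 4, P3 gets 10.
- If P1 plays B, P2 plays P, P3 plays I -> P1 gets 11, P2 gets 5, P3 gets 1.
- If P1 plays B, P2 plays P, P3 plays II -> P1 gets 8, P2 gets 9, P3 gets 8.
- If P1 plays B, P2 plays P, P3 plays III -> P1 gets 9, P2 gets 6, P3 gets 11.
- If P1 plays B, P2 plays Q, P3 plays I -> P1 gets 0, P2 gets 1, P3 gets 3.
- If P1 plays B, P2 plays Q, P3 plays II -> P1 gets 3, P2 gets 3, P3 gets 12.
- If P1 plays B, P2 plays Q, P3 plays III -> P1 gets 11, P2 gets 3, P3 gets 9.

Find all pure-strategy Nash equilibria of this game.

Mark each player's best response to every combination of opponents' strategies; a profile where every player is best-responding is a pure Nash equilibrium.
P1 against (P, I): payoffs 0, 11 → best response B.
P1 against (P, II): payoffs 0, 8 → best response B.
P1 against (P, III): payoffs 3, 9 → best response B.
P1 against (Q, I): payoffs 6, 0 → best response T.
P1 against (Q, II): payoffs 2, 3 → best response B.
P1 against (Q, III): payoffs 0, 11 → best response B.
P2 against (T, I): payoffs 7, 6 → best response P.
P2 against (T, II): payoffs 7, 3 → best response P.
P2 against (T, III): payoffs 7, 4 → best response P.
P2 against (B, I): payoffs 5, 1 → best response P.
P2 against (B, II): payoffs 9, 3 → best response P.
P2 against (B, III): payoffs 6, 3 → best response P.
P3 against (T, P): payoffs 3, 4, 2 → best response II.
P3 against (T, Q): payoffs 11, 7, 10 → best response I.
P3 against (B, P): payoffs 1, 8, 11 → best response III.
P3 against (B, Q): payoffs 3, 12, 9 → best response II.
Mutual best responses: (B, P, III).

The unique pure-strategy Nash equilibrium is (B, P, III).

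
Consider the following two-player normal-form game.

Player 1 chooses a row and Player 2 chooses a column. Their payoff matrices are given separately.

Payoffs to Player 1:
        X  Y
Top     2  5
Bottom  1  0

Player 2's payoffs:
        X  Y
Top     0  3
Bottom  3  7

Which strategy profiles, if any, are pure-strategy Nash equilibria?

(Top, Y)

Player 1 against X: payoffs 2, 1 → best response Top.
Player 1 against Y: payoffs 5, 0 → best response Top.
Player 2 against Top: payoffs 0, 3 → best response Y.
Player 2 against Bottom: payoffs 3, 7 → best response Y.
Mutual best responses: (Top, Y).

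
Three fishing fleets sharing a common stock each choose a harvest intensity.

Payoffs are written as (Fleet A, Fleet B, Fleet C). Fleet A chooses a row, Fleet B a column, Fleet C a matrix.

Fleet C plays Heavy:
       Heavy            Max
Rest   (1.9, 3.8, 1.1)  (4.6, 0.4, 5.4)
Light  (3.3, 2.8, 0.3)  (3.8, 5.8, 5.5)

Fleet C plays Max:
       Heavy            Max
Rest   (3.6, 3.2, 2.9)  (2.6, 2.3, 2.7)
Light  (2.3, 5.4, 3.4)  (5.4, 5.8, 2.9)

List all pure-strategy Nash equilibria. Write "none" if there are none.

Fleet A against (Heavy, Heavy): payoffs 1.9, 3.3 → best response Light.
Fleet A against (Heavy, Max): payoffs 3.6, 2.3 → best response Rest.
Fleet A against (Max, Heavy): payoffs 4.6, 3.8 → best response Rest.
Fleet A against (Max, Max): payoffs 2.6, 5.4 → best response Light.
Fleet B against (Rest, Heavy): payoffs 3.8, 0.4 → best response Heavy.
Fleet B against (Rest, Max): payoffs 3.2, 2.3 → best response Heavy.
Fleet B against (Light, Heavy): payoffs 2.8, 5.8 → best response Max.
Fleet B against (Light, Max): payoffs 5.4, 5.8 → best response Max.
Fleet C against (Rest, Heavy): payoffs 1.1, 2.9 → best response Max.
Fleet C against (Rest, Max): payoffs 5.4, 2.7 → best response Heavy.
Fleet C against (Light, Heavy): payoffs 0.3, 3.4 → best response Max.
Fleet C against (Light, Max): payoffs 5.5, 2.9 → best response Heavy.
Mutual best responses: (Rest, Heavy, Max).

Pure NE: (Rest, Heavy, Max)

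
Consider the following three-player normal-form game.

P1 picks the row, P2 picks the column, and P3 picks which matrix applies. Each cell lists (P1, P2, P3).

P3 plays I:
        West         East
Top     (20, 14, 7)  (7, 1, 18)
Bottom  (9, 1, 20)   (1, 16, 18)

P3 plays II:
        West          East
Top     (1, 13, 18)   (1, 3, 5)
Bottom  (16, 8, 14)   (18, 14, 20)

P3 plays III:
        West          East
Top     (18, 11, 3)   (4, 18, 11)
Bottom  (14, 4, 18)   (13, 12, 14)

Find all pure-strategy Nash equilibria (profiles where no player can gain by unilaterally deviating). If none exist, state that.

(Top, West, I): P3 can switch to II (7 → 18). Not NE.
(Top, West, II): P1 can switch to Bottom (1 → 16). Not NE.
(Top, West, III): P2 can switch to East (11 → 18). Not NE.
(Top, East, I): P2 can switch to West (1 → 14). Not NE.
(Top, East, II): P1 can switch to Bottom (1 → 18). Not NE.
(Top, East, III): P1 can switch to Bottom (4 → 13). Not NE.
(Bottom, West, I): P1 can switch to Top (9 → 20). Not NE.
(Bottom, West, II): P2 can switch to East (8 → 14). Not NE.
(Bottom, West, III): P1 can switch to Top (14 → 18). Not NE.
(Bottom, East, I): P1 can switch to Top (1 → 7). Not NE.
(Bottom, East, II): P1 gets 18, best alternative 1; P2 gets 14, best alternative 8; P3 gets 20, best alternative 18. No profitable deviation — NE.
(The remaining 1 profile has a profitable deviation by the same check.)

The unique pure-strategy Nash equilibrium is (Bottom, East, II).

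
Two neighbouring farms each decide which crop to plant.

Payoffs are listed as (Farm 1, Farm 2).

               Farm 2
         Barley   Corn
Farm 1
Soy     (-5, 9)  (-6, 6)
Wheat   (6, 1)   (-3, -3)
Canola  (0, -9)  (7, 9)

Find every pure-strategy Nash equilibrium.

(Soy, Barley): Farm 1 can switch to Wheat (-5 → 6). Not NE.
(Soy, Corn): Farm 1 can switch to Wheat (-6 → -3). Not NE.
(Wheat, Barley): Farm 1 gets 6, best alternative 0; Farm 2 gets 1, best alternative -3. No profitable deviation — NE.
(Wheat, Corn): Farm 1 can switch to Canola (-3 → 7). Not NE.
(Canola, Barley): Farm 1 can switch to Wheat (0 → 6). Not NE.
(Canola, Corn): Farm 1 gets 7, best alternative -3; Farm 2 gets 9, best alternative -9. No profitable deviation — NE.

The pure Nash equilibria are (Wheat, Barley), (Canola, Corn).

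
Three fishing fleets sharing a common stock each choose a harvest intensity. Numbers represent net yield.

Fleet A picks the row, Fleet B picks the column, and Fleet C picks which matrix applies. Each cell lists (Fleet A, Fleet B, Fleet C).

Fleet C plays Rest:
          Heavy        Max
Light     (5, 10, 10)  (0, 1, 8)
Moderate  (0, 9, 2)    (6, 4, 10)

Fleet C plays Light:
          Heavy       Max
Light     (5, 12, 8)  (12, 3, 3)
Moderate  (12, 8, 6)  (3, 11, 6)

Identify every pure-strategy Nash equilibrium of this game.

Fleet A against (Heavy, Rest): payoffs 5, 0 → best response Light.
Fleet A against (Heavy, Light): payoffs 5, 12 → best response Moderate.
Fleet A against (Max, Rest): payoffs 0, 6 → best response Moderate.
Fleet A against (Max, Light): payoffs 12, 3 → best response Light.
Fleet B against (Light, Rest): payoffs 10, 1 → best response Heavy.
Fleet B against (Light, Light): payoffs 12, 3 → best response Heavy.
Fleet B against (Moderate, Rest): payoffs 9, 4 → best response Heavy.
Fleet B against (Moderate, Light): payoffs 8, 11 → best response Max.
Fleet C against (Light, Heavy): payoffs 10, 8 → best response Rest.
Fleet C against (Light, Max): payoffs 8, 3 → best response Rest.
Fleet C against (Moderate, Heavy): payoffs 2, 6 → best response Light.
Fleet C against (Moderate, Max): payoffs 10, 6 → best response Rest.
Mutual best responses: (Light, Heavy, Rest).

(Light, Heavy, Rest)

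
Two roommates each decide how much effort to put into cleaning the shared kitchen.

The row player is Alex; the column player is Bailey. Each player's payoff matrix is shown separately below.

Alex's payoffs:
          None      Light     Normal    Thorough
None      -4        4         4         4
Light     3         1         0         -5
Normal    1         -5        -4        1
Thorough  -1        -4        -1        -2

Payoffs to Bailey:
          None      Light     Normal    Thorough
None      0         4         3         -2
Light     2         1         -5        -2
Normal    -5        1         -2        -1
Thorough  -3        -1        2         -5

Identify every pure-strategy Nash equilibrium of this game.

Alex against None: payoffs -4, 3, 1, -1 → best response Light.
Alex against Light: payoffs 4, 1, -5, -4 → best response None.
Alex against Normal: payoffs 4, 0, -4, -1 → best response None.
Alex against Thorough: payoffs 4, -5, 1, -2 → best response None.
Bailey against None: payoffs 0, 4, 3, -2 → best response Light.
Bailey against Light: payoffs 2, 1, -5, -2 → best response None.
Bailey against Normal: payoffs -5, 1, -2, -1 → best response Light.
Bailey against Thorough: payoffs -3, -1, 2, -5 → best response Normal.
Mutual best responses: (None, Light); (Light, None).

Pure-strategy Nash equilibria: (None, Light) and (Light, None)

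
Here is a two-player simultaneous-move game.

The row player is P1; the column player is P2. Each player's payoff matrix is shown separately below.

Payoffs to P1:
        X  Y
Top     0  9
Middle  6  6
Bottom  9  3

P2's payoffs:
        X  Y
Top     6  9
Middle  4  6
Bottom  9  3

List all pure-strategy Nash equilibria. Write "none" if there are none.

For each player, find the best response to each opponent profile; mutual best responses are the pure NE.
P1 against X: payoffs 0, 6, 9 → best response Bottom.
P1 against Y: payoffs 9, 6, 3 → best response Top.
P2 against Top: payoffs 6, 9 → best response Y.
P2 against Middle: payoffs 4, 6 → best response Y.
P2 against Bottom: payoffs 9, 3 → best response X.
Mutual best responses: (Top, Y); (Bottom, X).

(Top, Y), (Bottom, X)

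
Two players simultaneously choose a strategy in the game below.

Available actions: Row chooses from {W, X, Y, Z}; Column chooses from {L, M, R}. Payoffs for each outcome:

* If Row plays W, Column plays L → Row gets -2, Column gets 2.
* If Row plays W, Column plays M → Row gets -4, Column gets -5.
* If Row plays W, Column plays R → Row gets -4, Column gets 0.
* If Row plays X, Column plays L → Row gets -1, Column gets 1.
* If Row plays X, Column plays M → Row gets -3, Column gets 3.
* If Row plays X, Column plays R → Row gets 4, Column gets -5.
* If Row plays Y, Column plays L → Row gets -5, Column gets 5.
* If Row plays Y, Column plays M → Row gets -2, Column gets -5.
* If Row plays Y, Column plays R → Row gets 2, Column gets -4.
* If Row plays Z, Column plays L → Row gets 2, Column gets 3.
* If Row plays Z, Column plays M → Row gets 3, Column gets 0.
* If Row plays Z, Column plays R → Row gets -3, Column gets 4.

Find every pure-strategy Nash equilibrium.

No pure-strategy Nash equilibrium.

(W, L): Row can switch to X (-2 → -1). Not NE.
(W, M): Row can switch to X (-4 → -3). Not NE.
(W, R): Row can switch to X (-4 → 4). Not NE.
(X, L): Row can switch to Z (-1 → 2). Not NE.
(X, M): Row can switch to Y (-3 → -2). Not NE.
(X, R): Column can switch to L (-5 → 1). Not NE.
(The remaining 6 profiles each have a profitable deviation by the same check.)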